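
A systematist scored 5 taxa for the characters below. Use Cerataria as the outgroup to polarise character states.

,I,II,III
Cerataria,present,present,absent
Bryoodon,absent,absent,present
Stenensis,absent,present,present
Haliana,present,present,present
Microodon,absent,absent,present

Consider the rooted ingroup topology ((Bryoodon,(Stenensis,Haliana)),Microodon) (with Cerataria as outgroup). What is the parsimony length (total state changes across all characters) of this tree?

Map each character onto ((Bryoodon,(Stenensis,Haliana)),Microodon) (rooted by Cerataria) and count the minimum state changes it requires (Fitch parsimony):
I: 2; II: 2; III: 1.
Total tree length = 5.

5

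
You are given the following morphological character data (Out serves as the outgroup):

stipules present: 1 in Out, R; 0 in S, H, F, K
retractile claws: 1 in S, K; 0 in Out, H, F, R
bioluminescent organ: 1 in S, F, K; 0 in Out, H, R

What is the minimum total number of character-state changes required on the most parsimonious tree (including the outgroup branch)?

3

Character polarity is set by the outgroup: the derived state is whichever differs from the outgroup's state, so for stipules present the derived state is '0', and for the remaining characters it is '1'.
stipules present: derived state '0' in F, H, K, and S only — synapomorphy for {F, H, K, S}.
retractile claws (derived state '1') is shared by K and S — a synapomorphy uniting that clade.
Only F, K, and S show the derived state '1' for bioluminescent organ, supporting them as a clade.
Most parsimonious ingroup topology: ((((S,K),F),H),R).
Changes per character on this tree: stipules present: 1; retractile claws: 1; bioluminescent organ: 1.
Total = 3.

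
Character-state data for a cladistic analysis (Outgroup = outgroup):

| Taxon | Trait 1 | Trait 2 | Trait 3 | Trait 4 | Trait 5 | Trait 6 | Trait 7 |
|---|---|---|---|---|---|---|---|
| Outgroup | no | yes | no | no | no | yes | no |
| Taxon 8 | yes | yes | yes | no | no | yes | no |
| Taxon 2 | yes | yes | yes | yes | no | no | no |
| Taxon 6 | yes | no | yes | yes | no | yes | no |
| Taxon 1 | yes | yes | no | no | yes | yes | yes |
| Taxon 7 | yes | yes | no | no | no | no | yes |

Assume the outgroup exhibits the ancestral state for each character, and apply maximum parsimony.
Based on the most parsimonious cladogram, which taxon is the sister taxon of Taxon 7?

Taxon 1

Character polarity is set by the outgroup: the derived state is whichever differs from the outgroup's state, so for Trait 2, Trait 6 the derived state is 'no', and for the remaining characters it is 'yes'.
Trait 1 (derived state 'yes') is shared by all ingroup taxa — unites the whole ingroup.
Trait 2 (derived state 'no') is unique to Taxon 6 (autapomorphy; uninformative for grouping).
Trait 3 (derived state 'yes') is shared by Taxon 2, Taxon 6, and Taxon 8 — a synapomorphy uniting that clade.
Trait 4 (derived state 'yes') is shared by Taxon 2 and Taxon 6 — a synapomorphy uniting that clade.
Trait 5: derived state 'yes' in Taxon 1 only — an autapomorphy, so it tells us nothing about relationships among taxa.
Trait 6 (state 'no') occurs in Taxon 2 and Taxon 7 but conflicts with the nesting implied by the other characters — most parsimoniously interpreted as homoplasy.
Trait 7: derived state 'yes' in Taxon 1 and Taxon 7 only — synapomorphy for {Taxon 1, Taxon 7}.
Most parsimonious ingroup topology: ((Taxon 8,(Taxon 2,Taxon 6)),(Taxon 1,Taxon 7)).
Taxon 7 and Taxon 1 form a cherry on this tree, so they are sister taxa.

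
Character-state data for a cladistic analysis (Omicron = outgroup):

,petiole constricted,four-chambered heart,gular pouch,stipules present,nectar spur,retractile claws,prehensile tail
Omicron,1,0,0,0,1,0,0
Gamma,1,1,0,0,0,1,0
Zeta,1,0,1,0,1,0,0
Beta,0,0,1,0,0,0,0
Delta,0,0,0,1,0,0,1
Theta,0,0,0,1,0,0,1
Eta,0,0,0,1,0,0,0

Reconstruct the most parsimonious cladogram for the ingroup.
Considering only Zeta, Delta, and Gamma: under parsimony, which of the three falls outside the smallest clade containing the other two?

Zeta

Character polarity is set by the outgroup: the derived state is whichever differs from the outgroup's state, so for petiole constricted, nectar spur the derived state is '0', and for the remaining characters it is '1'.
petiole constricted: derived state '0' in Beta, Delta, Eta, and Theta only — synapomorphy for {Beta, Delta, Eta, Theta}.
four-chambered heart: derived state '1' in Gamma only — an autapomorphy, so it tells us nothing about relationships among taxa.
gular pouch groups Beta and Zeta, which is incompatible with the clades supported by the remaining characters; treating it as convergent (homoplasy) costs fewer steps than any alternative tree.
stipules present: derived state '1' in Delta, Eta, and Theta only — synapomorphy for {Delta, Eta, Theta}.
nectar spur (derived state '0') is shared by Beta, Delta, Eta, Gamma, and Theta — a synapomorphy uniting that clade.
retractile claws (derived state '1') is unique to Gamma (autapomorphy; uninformative for grouping).
prehensile tail: derived state '1' in Delta and Theta only — synapomorphy for {Delta, Theta}.
Most parsimonious ingroup topology: ((Gamma,(Beta,((Delta,Theta),Eta))),Zeta).
Gamma and Delta share a more recent common ancestor with each other than either does with Zeta, so Zeta is the least closely related of the three.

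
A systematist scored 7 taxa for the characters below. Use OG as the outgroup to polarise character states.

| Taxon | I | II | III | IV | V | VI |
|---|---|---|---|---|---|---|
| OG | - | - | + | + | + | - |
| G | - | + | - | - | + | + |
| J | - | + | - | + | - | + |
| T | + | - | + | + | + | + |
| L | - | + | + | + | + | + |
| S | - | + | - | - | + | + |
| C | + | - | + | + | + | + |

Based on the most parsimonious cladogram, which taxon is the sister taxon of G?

S

Character polarity is set by the outgroup: the derived state is whichever differs from the outgroup's state, so for III, IV, V the derived state is '-', and for the remaining characters it is '+'.
I: derived state '+' in C and T only — synapomorphy for {C, T}.
Only G, J, L, and S show the derived state '+' for II, supporting them as a clade.
III: derived state '-' in G, J, and S only — synapomorphy for {G, J, S}.
IV (derived state '-') is shared by G and S — a synapomorphy uniting that clade.
V (derived state '-') is unique to J (autapomorphy; uninformative for grouping).
VI (derived state '+') is shared by all ingroup taxa — unites the whole ingroup.
Most parsimonious ingroup topology: (((J,(G,S)),L),(C,T)).
G and S form a cherry on this tree, so they are sister taxa.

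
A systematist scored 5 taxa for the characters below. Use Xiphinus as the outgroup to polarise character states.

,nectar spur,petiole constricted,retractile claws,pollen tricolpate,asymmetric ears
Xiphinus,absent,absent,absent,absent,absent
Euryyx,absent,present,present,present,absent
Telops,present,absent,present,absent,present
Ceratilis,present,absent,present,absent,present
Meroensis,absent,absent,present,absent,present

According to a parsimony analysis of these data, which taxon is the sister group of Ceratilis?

Telops

The outgroup has state 'absent' for every character, so 'present' is the derived state throughout.
Only Ceratilis and Telops show the derived state 'present' for nectar spur, supporting them as a clade.
petiole constricted: derived state 'present' in Euryyx only — an autapomorphy, so it tells us nothing about relationships among taxa.
All ingroup taxa share the derived state 'present' for retractile claws; it defines the ingroup but does not resolve relationships within it.
pollen tricolpate: derived state 'present' in Euryyx only — an autapomorphy, so it tells us nothing about relationships among taxa.
asymmetric ears: derived state 'present' in Ceratilis, Meroensis, and Telops only — synapomorphy for {Ceratilis, Meroensis, Telops}.
Most parsimonious ingroup topology: (Euryyx,((Telops,Ceratilis),Meroensis)).
Ceratilis and Telops form a cherry on this tree, so they are sister taxa.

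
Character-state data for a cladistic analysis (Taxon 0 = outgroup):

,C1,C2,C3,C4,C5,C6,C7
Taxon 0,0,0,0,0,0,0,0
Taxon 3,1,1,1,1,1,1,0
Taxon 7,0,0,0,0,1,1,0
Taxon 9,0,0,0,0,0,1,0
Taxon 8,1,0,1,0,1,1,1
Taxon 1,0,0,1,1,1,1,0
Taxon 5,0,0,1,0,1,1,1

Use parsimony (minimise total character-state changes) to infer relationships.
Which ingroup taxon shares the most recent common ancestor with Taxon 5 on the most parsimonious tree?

The outgroup has state '0' for every character, so '1' is the derived state throughout.
C1 (state '1') occurs in Taxon 3 and Taxon 8 but conflicts with the nesting implied by the other characters — most parsimoniously interpreted as homoplasy.
C2: derived state '1' in Taxon 3 only — an autapomorphy, so it tells us nothing about relationships among taxa.
C3: derived state '1' in Taxon 1, Taxon 3, Taxon 5, and Taxon 8 only — synapomorphy for {Taxon 1, Taxon 3, Taxon 5, Taxon 8}.
C4 (derived state '1') is shared by Taxon 1 and Taxon 3 — a synapomorphy uniting that clade.
C5 (derived state '1') is shared by Taxon 1, Taxon 3, Taxon 5, Taxon 7, and Taxon 8 — a synapomorphy uniting that clade.
C6 (derived state '1') is shared by all ingroup taxa — unites the whole ingroup.
C7 (derived state '1') is shared by Taxon 5 and Taxon 8 — a synapomorphy uniting that clade.
Most parsimonious ingroup topology: ((((Taxon 3,Taxon 1),(Taxon 8,Taxon 5)),Taxon 7),Taxon 9).
Taxon 5 and Taxon 8 form a cherry on this tree, so they are sister taxa.

Taxon 8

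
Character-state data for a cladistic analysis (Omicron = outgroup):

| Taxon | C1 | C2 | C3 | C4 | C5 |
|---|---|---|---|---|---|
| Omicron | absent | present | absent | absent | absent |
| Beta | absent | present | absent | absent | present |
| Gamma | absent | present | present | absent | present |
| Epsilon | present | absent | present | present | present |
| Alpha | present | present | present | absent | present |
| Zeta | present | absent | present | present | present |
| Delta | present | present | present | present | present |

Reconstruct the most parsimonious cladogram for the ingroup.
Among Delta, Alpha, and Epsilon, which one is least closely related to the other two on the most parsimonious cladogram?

Alpha

Character polarity is set by the outgroup: the derived state is whichever differs from the outgroup's state, so for C2 the derived state is 'absent', and for the remaining characters it is 'present'.
C1: derived state 'present' in Alpha, Delta, Epsilon, and Zeta only — synapomorphy for {Alpha, Delta, Epsilon, Zeta}.
C2 (derived state 'absent') is shared by Epsilon and Zeta — a synapomorphy uniting that clade.
C3 (derived state 'present') is shared by Alpha, Delta, Epsilon, Gamma, and Zeta — a synapomorphy uniting that clade.
C4: derived state 'present' in Delta, Epsilon, and Zeta only — synapomorphy for {Delta, Epsilon, Zeta}.
C5 (derived state 'present') is shared by all ingroup taxa — unites the whole ingroup.
Most parsimonious ingroup topology: (Beta,(Gamma,(((Epsilon,Zeta),Delta),Alpha))).
Epsilon and Delta share a more recent common ancestor with each other than either does with Alpha, so Alpha is the least closely related of the three.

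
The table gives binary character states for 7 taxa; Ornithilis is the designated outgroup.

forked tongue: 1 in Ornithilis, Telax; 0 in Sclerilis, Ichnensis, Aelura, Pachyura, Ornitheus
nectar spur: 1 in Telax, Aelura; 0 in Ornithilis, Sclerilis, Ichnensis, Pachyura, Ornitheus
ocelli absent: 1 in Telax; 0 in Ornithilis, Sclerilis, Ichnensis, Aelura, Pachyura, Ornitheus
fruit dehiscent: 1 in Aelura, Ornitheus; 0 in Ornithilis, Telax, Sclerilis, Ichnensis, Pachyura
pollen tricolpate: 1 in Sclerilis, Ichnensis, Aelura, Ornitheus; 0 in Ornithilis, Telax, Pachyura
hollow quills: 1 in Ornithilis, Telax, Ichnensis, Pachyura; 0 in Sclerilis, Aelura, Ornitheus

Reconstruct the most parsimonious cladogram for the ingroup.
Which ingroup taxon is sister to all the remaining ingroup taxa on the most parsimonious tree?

Character polarity is set by the outgroup: the derived state is whichever differs from the outgroup's state, so for forked tongue, hollow quills the derived state is '0', and for the remaining characters it is '1'.
Only Aelura, Ichnensis, Ornitheus, Pachyura, and Sclerilis show the derived state '0' for forked tongue, supporting them as a clade.
nectar spur groups Aelura and Telax, which is incompatible with the clades supported by the remaining characters; treating it as convergent (homoplasy) costs fewer steps than any alternative tree.
ocelli absent: derived state '1' in Telax only — an autapomorphy, so it tells us nothing about relationships among taxa.
fruit dehiscent: derived state '1' in Aelura and Ornitheus only — synapomorphy for {Aelura, Ornitheus}.
pollen tricolpate: derived state '1' in Aelura, Ichnensis, Ornitheus, and Sclerilis only — synapomorphy for {Aelura, Ichnensis, Ornitheus, Sclerilis}.
Only Aelura, Ornitheus, and Sclerilis show the derived state '0' for hollow quills, supporting them as a clade.
Most parsimonious ingroup topology: (Telax,(((Sclerilis,(Aelura,Ornitheus)),Ichnensis),Pachyura)).
Telax is sister to the clade containing all other ingroup taxa, so it is the earliest-diverging (most basal) ingroup lineage.

Telax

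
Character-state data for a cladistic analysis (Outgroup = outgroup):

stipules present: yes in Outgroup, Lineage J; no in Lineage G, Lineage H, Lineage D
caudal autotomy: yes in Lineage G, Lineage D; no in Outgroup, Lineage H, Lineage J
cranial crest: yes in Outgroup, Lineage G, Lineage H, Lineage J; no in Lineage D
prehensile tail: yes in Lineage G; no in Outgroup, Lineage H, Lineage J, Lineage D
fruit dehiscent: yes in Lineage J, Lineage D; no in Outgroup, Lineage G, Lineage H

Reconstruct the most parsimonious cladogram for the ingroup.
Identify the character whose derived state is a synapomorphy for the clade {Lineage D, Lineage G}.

Character polarity is set by the outgroup: the derived state is whichever differs from the outgroup's state, so for stipules present, cranial crest the derived state is 'no', and for the remaining characters it is 'yes'.
Only Lineage D, Lineage G, and Lineage H show the derived state 'no' for stipules present, supporting them as a clade.
caudal autotomy: derived state 'yes' in Lineage D and Lineage G only — synapomorphy for {Lineage D, Lineage G}.
cranial crest: derived state 'no' in Lineage D only — an autapomorphy, so it tells us nothing about relationships among taxa.
prehensile tail (derived state 'yes') is unique to Lineage G (autapomorphy; uninformative for grouping).
fruit dehiscent (state 'yes') occurs in Lineage D and Lineage J but conflicts with the nesting implied by the other characters — most parsimoniously interpreted as homoplasy.
Most parsimonious ingroup topology: (((Lineage G,Lineage D),Lineage H),Lineage J).
The clade {Lineage D, Lineage G} is supported by caudal autotomy: its derived state 'yes' occurs in exactly those taxa and in no other taxon (including the outgroup).

caudal autotomy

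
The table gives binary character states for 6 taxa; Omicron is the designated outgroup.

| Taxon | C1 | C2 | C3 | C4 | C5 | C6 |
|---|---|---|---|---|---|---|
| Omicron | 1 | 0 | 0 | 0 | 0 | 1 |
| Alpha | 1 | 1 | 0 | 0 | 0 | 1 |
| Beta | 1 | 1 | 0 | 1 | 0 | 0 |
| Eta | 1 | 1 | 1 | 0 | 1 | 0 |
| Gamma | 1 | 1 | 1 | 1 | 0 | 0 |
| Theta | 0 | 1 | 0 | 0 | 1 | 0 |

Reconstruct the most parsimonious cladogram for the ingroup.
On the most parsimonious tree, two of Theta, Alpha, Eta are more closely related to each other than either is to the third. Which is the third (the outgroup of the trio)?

Character polarity is set by the outgroup: the derived state is whichever differs from the outgroup's state, so for C1, C6 the derived state is '0', and for the remaining characters it is '1'.
C1 (derived state '0') is unique to Theta (autapomorphy; uninformative for grouping).
C2 (derived state '1') is shared by all ingroup taxa — unites the whole ingroup.
C3 groups Eta and Gamma, which is incompatible with the clades supported by the remaining characters; treating it as convergent (homoplasy) costs fewer steps than any alternative tree.
Only Beta and Gamma show the derived state '1' for C4, supporting them as a clade.
C5 (derived state '1') is shared by Eta and Theta — a synapomorphy uniting that clade.
Only Beta, Eta, Gamma, and Theta show the derived state '0' for C6, supporting them as a clade.
Most parsimonious ingroup topology: (Alpha,((Beta,Gamma),(Eta,Theta))).
Theta and Eta share a more recent common ancestor with each other than either does with Alpha, so Alpha is the least closely related of the three.

Alpha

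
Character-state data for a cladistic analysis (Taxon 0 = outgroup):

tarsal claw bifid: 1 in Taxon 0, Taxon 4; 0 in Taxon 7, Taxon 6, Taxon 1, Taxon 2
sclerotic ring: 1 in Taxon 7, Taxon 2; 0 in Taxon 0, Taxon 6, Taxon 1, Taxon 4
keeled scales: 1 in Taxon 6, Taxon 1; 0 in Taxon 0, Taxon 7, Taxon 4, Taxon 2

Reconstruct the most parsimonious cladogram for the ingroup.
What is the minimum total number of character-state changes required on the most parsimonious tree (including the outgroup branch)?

Character polarity is set by the outgroup: the derived state is whichever differs from the outgroup's state, so for tarsal claw bifid the derived state is '0', and for the remaining characters it is '1'.
tarsal claw bifid (derived state '0') is shared by Taxon 1, Taxon 2, Taxon 6, and Taxon 7 — a synapomorphy uniting that clade.
sclerotic ring: derived state '1' in Taxon 2 and Taxon 7 only — synapomorphy for {Taxon 2, Taxon 7}.
Only Taxon 1 and Taxon 6 show the derived state '1' for keeled scales, supporting them as a clade.
Most parsimonious ingroup topology: (((Taxon 7,Taxon 2),(Taxon 6,Taxon 1)),Taxon 4).
Changes per character on this tree: tarsal claw bifid: 1; sclerotic ring: 1; keeled scales: 1.
Total = 3.

3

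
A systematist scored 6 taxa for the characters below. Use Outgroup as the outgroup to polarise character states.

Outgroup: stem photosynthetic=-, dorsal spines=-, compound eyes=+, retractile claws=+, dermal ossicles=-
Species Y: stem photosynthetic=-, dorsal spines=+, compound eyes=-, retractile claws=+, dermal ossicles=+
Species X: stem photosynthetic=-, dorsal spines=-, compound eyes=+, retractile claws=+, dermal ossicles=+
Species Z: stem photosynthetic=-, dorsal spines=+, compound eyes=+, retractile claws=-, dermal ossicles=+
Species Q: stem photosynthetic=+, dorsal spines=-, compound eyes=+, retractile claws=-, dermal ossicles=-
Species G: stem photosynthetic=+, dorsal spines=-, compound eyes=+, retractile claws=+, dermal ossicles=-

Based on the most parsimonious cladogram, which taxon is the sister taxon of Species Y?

Character polarity is set by the outgroup: the derived state is whichever differs from the outgroup's state, so for compound eyes, retractile claws the derived state is '-', and for the remaining characters it is '+'.
Only Species G and Species Q show the derived state '+' for stem photosynthetic, supporting them as a clade.
Only Species Y and Species Z show the derived state '+' for dorsal spines, supporting them as a clade.
compound eyes (derived state '-') is unique to Species Y (autapomorphy; uninformative for grouping).
retractile claws (state '-') occurs in Species Q and Species Z but conflicts with the nesting implied by the other characters — most parsimoniously interpreted as homoplasy.
Only Species X, Species Y, and Species Z show the derived state '+' for dermal ossicles, supporting them as a clade.
Most parsimonious ingroup topology: (((Species Y,Species Z),Species X),(Species Q,Species G)).
Species Y and Species Z form a cherry on this tree, so they are sister taxa.

Species Z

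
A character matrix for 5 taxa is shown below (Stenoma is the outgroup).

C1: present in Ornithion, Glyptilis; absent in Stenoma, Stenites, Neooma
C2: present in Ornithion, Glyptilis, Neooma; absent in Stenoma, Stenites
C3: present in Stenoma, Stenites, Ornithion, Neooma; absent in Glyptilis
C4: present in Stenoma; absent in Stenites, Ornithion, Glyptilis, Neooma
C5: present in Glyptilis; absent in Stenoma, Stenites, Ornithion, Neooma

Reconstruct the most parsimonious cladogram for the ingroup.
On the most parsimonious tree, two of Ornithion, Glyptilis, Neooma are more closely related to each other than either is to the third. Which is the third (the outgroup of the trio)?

Character polarity is set by the outgroup: the derived state is whichever differs from the outgroup's state, so for C3, C4 the derived state is 'absent', and for the remaining characters it is 'present'.
Only Glyptilis and Ornithion show the derived state 'present' for C1, supporting them as a clade.
C2 (derived state 'present') is shared by Glyptilis, Neooma, and Ornithion — a synapomorphy uniting that clade.
C3: derived state 'absent' in Glyptilis only — an autapomorphy, so it tells us nothing about relationships among taxa.
All ingroup taxa share the derived state 'absent' for C4; it defines the ingroup but does not resolve relationships within it.
C5: derived state 'present' in Glyptilis only — an autapomorphy, so it tells us nothing about relationships among taxa.
Most parsimonious ingroup topology: (Stenites,((Ornithion,Glyptilis),Neooma)).
Ornithion and Glyptilis share a more recent common ancestor with each other than either does with Neooma, so Neooma is the least closely related of the three.

Neooma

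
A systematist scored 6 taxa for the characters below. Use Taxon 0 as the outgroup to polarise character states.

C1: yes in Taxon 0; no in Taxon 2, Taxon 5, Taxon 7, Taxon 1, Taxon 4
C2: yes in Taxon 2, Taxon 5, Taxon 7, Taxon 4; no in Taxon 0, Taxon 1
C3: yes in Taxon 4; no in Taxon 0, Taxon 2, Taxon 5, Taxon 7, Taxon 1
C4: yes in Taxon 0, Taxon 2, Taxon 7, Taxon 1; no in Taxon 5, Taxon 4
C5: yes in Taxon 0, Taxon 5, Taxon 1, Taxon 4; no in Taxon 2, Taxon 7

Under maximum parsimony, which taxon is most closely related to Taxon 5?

Character polarity is set by the outgroup: the derived state is whichever differs from the outgroup's state, so for C1, C4, C5 the derived state is 'no', and for the remaining characters it is 'yes'.
All ingroup taxa share the derived state 'no' for C1; it defines the ingroup but does not resolve relationships within it.
C2 (derived state 'yes') is shared by Taxon 2, Taxon 4, Taxon 5, and Taxon 7 — a synapomorphy uniting that clade.
C3 (derived state 'yes') is unique to Taxon 4 (autapomorphy; uninformative for grouping).
C4: derived state 'no' in Taxon 4 and Taxon 5 only — synapomorphy for {Taxon 4, Taxon 5}.
C5 (derived state 'no') is shared by Taxon 2 and Taxon 7 — a synapomorphy uniting that clade.
Most parsimonious ingroup topology: (((Taxon 5,Taxon 4),(Taxon 2,Taxon 7)),Taxon 1).
Taxon 5 and Taxon 4 form a cherry on this tree, so they are sister taxa.

Taxon 4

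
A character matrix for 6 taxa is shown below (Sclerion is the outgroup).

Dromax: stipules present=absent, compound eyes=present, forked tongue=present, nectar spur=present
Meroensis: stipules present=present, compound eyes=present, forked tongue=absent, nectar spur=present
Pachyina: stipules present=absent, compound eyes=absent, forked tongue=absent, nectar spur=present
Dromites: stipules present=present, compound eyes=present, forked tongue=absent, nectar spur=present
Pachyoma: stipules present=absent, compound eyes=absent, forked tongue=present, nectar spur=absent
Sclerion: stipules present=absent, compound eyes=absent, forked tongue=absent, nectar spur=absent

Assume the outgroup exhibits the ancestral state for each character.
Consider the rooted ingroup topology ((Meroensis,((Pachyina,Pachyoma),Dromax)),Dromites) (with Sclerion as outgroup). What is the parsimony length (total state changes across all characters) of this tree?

Map each character onto ((Meroensis,((Pachyina,Pachyoma),Dromax)),Dromites) (rooted by Sclerion) and count the minimum state changes it requires (Fitch parsimony):
stipules present: 2; compound eyes: 2; forked tongue: 2; nectar spur: 2.
Total tree length = 8.

8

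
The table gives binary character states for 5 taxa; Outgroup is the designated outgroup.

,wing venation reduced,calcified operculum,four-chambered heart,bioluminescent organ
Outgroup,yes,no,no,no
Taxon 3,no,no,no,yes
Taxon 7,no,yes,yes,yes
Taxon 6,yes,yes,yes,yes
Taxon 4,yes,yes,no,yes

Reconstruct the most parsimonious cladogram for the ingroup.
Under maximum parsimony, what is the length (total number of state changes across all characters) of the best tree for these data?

Character polarity is set by the outgroup: the derived state is whichever differs from the outgroup's state, so for wing venation reduced the derived state is 'no', and for the remaining characters it is 'yes'.
wing venation reduced groups Taxon 3 and Taxon 7, which is incompatible with the clades supported by the remaining characters; treating it as convergent (homoplasy) costs fewer steps than any alternative tree.
Only Taxon 4, Taxon 6, and Taxon 7 show the derived state 'yes' for calcified operculum, supporting them as a clade.
four-chambered heart (derived state 'yes') is shared by Taxon 6 and Taxon 7 — a synapomorphy uniting that clade.
All ingroup taxa share the derived state 'yes' for bioluminescent organ; it defines the ingroup but does not resolve relationships within it.
Most parsimonious ingroup topology: (Taxon 3,((Taxon 7,Taxon 6),Taxon 4)).
Changes per character on this tree: wing venation reduced: 2; calcified operculum: 1; four-chambered heart: 1; bioluminescent organ: 1.
Total = 5.

5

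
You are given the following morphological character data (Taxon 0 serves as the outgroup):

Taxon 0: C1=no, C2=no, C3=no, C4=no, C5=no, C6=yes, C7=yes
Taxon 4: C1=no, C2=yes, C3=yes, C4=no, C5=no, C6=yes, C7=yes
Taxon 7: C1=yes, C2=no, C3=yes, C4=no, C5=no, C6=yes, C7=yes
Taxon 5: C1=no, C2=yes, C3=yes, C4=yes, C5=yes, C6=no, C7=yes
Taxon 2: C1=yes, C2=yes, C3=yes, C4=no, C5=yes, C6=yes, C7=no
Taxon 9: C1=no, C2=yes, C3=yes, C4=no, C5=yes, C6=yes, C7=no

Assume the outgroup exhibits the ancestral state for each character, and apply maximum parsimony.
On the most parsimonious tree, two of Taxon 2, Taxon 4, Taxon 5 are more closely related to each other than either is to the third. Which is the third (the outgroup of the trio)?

Character polarity is set by the outgroup: the derived state is whichever differs from the outgroup's state, so for C6, C7 the derived state is 'no', and for the remaining characters it is 'yes'.
C1 groups Taxon 2 and Taxon 7, which is incompatible with the clades supported by the remaining characters; treating it as convergent (homoplasy) costs fewer steps than any alternative tree.
C2: derived state 'yes' in Taxon 2, Taxon 4, Taxon 5, and Taxon 9 only — synapomorphy for {Taxon 2, Taxon 4, Taxon 5, Taxon 9}.
All ingroup taxa share the derived state 'yes' for C3; it defines the ingroup but does not resolve relationships within it.
C4 (derived state 'yes') is unique to Taxon 5 (autapomorphy; uninformative for grouping).
C5 (derived state 'yes') is shared by Taxon 2, Taxon 5, and Taxon 9 — a synapomorphy uniting that clade.
C6 (derived state 'no') is unique to Taxon 5 (autapomorphy; uninformative for grouping).
C7 (derived state 'no') is shared by Taxon 2 and Taxon 9 — a synapomorphy uniting that clade.
Most parsimonious ingroup topology: ((Taxon 4,(Taxon 5,(Taxon 2,Taxon 9))),Taxon 7).
Taxon 2 and Taxon 5 share a more recent common ancestor with each other than either does with Taxon 4, so Taxon 4 is the least closely related of the three.

Taxon 4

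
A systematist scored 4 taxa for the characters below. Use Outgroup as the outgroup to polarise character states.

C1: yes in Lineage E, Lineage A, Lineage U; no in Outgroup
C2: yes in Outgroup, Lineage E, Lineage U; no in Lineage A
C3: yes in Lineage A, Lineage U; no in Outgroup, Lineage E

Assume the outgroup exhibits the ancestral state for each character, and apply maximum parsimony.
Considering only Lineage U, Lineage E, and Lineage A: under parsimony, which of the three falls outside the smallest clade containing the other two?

Character polarity is set by the outgroup: the derived state is whichever differs from the outgroup's state, so for C2 the derived state is 'no', and for the remaining characters it is 'yes'.
All ingroup taxa share the derived state 'yes' for C1; it defines the ingroup but does not resolve relationships within it.
C2: derived state 'no' in Lineage A only — an autapomorphy, so it tells us nothing about relationships among taxa.
C3: derived state 'yes' in Lineage A and Lineage U only — synapomorphy for {Lineage A, Lineage U}.
Most parsimonious ingroup topology: (Lineage E,(Lineage A,Lineage U)).
Lineage U and Lineage A share a more recent common ancestor with each other than either does with Lineage E, so Lineage E is the least closely related of the three.

Lineage E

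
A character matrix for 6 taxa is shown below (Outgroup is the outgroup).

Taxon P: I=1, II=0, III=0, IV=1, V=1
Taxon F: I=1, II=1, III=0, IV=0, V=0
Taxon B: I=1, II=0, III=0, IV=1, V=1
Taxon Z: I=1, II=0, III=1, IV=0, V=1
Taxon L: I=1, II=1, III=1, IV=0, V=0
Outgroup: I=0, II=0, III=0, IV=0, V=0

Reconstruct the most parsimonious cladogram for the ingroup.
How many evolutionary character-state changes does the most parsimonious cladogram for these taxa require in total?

The outgroup has state '0' for every character, so '1' is the derived state throughout.
I (derived state '1') is shared by all ingroup taxa — unites the whole ingroup.
II (derived state '1') is shared by Taxon F and Taxon L — a synapomorphy uniting that clade.
III groups Taxon L and Taxon Z, which is incompatible with the clades supported by the remaining characters; treating it as convergent (homoplasy) costs fewer steps than any alternative tree.
IV: derived state '1' in Taxon B and Taxon P only — synapomorphy for {Taxon B, Taxon P}.
V: derived state '1' in Taxon B, Taxon P, and Taxon Z only — synapomorphy for {Taxon B, Taxon P, Taxon Z}.
Most parsimonious ingroup topology: (((Taxon B,Taxon P),Taxon Z),(Taxon F,Taxon L)).
Changes per character on this tree: I: 1; II: 1; III: 2; IV: 1; V: 1.
Total = 6.

6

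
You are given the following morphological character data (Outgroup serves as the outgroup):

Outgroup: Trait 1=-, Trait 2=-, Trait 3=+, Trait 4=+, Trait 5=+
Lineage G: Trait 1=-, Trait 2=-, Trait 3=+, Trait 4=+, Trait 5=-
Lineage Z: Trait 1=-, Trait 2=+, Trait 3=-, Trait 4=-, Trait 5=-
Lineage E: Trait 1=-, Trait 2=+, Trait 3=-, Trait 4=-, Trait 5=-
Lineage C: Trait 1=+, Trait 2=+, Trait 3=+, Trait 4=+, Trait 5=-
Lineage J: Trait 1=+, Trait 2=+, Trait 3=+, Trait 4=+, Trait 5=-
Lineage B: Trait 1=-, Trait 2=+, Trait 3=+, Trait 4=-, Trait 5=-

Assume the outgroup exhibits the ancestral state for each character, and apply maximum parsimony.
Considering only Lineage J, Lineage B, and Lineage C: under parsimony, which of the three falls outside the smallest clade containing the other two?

Lineage B

Character polarity is set by the outgroup: the derived state is whichever differs from the outgroup's state, so for Trait 3, Trait 4, Trait 5 the derived state is '-', and for the remaining characters it is '+'.
Trait 1 (derived state '+') is shared by Lineage C and Lineage J — a synapomorphy uniting that clade.
Trait 2: derived state '+' in Lineage B, Lineage C, Lineage E, Lineage J, and Lineage Z only — synapomorphy for {Lineage B, Lineage C, Lineage E, Lineage J, Lineage Z}.
Trait 3: derived state '-' in Lineage E and Lineage Z only — synapomorphy for {Lineage E, Lineage Z}.
Trait 4: derived state '-' in Lineage B, Lineage E, and Lineage Z only — synapomorphy for {Lineage B, Lineage E, Lineage Z}.
Trait 5 (derived state '-') is shared by all ingroup taxa — unites the whole ingroup.
Most parsimonious ingroup topology: (Lineage G,(((Lineage Z,Lineage E),Lineage B),(Lineage C,Lineage J))).
Lineage C and Lineage J share a more recent common ancestor with each other than either does with Lineage B, so Lineage B is the least closely related of the three.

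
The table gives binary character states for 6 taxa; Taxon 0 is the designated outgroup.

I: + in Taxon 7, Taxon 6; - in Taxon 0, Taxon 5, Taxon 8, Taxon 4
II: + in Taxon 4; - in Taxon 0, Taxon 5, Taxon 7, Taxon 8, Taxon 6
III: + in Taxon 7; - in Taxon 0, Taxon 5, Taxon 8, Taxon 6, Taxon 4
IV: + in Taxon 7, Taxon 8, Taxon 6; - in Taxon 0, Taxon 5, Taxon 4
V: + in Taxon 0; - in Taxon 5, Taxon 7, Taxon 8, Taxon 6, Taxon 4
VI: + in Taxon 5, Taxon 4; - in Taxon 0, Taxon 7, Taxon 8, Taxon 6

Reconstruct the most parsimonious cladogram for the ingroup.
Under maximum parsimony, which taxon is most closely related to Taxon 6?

Taxon 7

Character polarity is set by the outgroup: the derived state is whichever differs from the outgroup's state, so for V the derived state is '-', and for the remaining characters it is '+'.
I (derived state '+') is shared by Taxon 6 and Taxon 7 — a synapomorphy uniting that clade.
II: derived state '+' in Taxon 4 only — an autapomorphy, so it tells us nothing about relationships among taxa.
III (derived state '+') is unique to Taxon 7 (autapomorphy; uninformative for grouping).
IV (derived state '+') is shared by Taxon 6, Taxon 7, and Taxon 8 — a synapomorphy uniting that clade.
V (derived state '-') is shared by all ingroup taxa — unites the whole ingroup.
VI (derived state '+') is shared by Taxon 4 and Taxon 5 — a synapomorphy uniting that clade.
Most parsimonious ingroup topology: ((Taxon 5,Taxon 4),((Taxon 7,Taxon 6),Taxon 8)).
Taxon 6 and Taxon 7 form a cherry on this tree, so they are sister taxa.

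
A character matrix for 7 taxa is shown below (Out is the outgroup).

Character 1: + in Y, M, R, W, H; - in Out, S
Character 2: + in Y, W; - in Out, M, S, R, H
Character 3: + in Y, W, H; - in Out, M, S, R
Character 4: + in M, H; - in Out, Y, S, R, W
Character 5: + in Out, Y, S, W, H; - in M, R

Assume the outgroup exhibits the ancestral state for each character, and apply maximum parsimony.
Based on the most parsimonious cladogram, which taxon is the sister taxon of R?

Character polarity is set by the outgroup: the derived state is whichever differs from the outgroup's state, so for Character 5 the derived state is '-', and for the remaining characters it is '+'.
Character 1: derived state '+' in H, M, R, W, and Y only — synapomorphy for {H, M, R, W, Y}.
Only W and Y show the derived state '+' for Character 2, supporting them as a clade.
Character 3 (derived state '+') is shared by H, W, and Y — a synapomorphy uniting that clade.
Character 4 groups H and M, which is incompatible with the clades supported by the remaining characters; treating it as convergent (homoplasy) costs fewer steps than any alternative tree.
Character 5: derived state '-' in M and R only — synapomorphy for {M, R}.
Most parsimonious ingroup topology: ((((Y,W),H),(M,R)),S).
R and M form a cherry on this tree, so they are sister taxa.

M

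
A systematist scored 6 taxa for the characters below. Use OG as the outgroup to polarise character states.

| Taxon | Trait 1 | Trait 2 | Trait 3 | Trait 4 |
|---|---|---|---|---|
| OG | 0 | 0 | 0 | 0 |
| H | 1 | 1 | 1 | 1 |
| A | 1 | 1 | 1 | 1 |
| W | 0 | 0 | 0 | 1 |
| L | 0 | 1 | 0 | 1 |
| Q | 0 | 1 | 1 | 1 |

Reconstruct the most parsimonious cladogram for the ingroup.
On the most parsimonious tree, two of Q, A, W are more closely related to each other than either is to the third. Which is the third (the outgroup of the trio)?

The outgroup has state '0' for every character, so '1' is the derived state throughout.
Trait 1 (derived state '1') is shared by A and H — a synapomorphy uniting that clade.
Only A, H, L, and Q show the derived state '1' for Trait 2, supporting them as a clade.
Trait 3: derived state '1' in A, H, and Q only — synapomorphy for {A, H, Q}.
All ingroup taxa share the derived state '1' for Trait 4; it defines the ingroup but does not resolve relationships within it.
Most parsimonious ingroup topology: ((((H,A),Q),L),W).
Q and A share a more recent common ancestor with each other than either does with W, so W is the least closely related of the three.

W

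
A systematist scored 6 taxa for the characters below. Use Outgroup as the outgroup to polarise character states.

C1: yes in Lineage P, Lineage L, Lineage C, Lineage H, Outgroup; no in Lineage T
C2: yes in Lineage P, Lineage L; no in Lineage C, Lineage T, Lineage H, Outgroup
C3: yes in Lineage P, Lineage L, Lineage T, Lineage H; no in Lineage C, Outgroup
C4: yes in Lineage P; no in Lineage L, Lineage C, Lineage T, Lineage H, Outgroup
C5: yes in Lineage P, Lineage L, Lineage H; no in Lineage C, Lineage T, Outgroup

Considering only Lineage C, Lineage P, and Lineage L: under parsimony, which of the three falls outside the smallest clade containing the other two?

Character polarity is set by the outgroup: the derived state is whichever differs from the outgroup's state, so for C1 the derived state is 'no', and for the remaining characters it is 'yes'.
C1: derived state 'no' in Lineage T only — an autapomorphy, so it tells us nothing about relationships among taxa.
C2 (derived state 'yes') is shared by Lineage L and Lineage P — a synapomorphy uniting that clade.
Only Lineage H, Lineage L, Lineage P, and Lineage T show the derived state 'yes' for C3, supporting them as a clade.
C4 (derived state 'yes') is unique to Lineage P (autapomorphy; uninformative for grouping).
C5: derived state 'yes' in Lineage H, Lineage L, and Lineage P only — synapomorphy for {Lineage H, Lineage L, Lineage P}.
Most parsimonious ingroup topology: ((((Lineage L,Lineage P),Lineage H),Lineage T),Lineage C).
Lineage P and Lineage L share a more recent common ancestor with each other than either does with Lineage C, so Lineage C is the least closely related of the three.

Lineage C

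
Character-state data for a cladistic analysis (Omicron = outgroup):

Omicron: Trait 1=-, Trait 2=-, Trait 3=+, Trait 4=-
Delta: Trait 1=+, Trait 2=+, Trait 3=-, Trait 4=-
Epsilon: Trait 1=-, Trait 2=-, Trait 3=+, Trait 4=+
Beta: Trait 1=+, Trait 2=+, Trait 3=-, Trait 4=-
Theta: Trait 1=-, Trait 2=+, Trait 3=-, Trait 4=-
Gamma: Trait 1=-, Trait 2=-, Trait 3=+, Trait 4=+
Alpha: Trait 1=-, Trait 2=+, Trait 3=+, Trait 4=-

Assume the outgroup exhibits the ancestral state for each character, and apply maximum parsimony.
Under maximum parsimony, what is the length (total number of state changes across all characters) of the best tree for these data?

Character polarity is set by the outgroup: the derived state is whichever differs from the outgroup's state, so for Trait 3 the derived state is '-', and for the remaining characters it is '+'.
Trait 1: derived state '+' in Beta and Delta only — synapomorphy for {Beta, Delta}.
Trait 2 (derived state '+') is shared by Alpha, Beta, Delta, and Theta — a synapomorphy uniting that clade.
Trait 3: derived state '-' in Beta, Delta, and Theta only — synapomorphy for {Beta, Delta, Theta}.
Only Epsilon and Gamma show the derived state '+' for Trait 4, supporting them as a clade.
Most parsimonious ingroup topology: ((((Delta,Beta),Theta),Alpha),(Epsilon,Gamma)).
Changes per character on this tree: Trait 1: 1; Trait 2: 1; Trait 3: 1; Trait 4: 1.
Total = 4.

4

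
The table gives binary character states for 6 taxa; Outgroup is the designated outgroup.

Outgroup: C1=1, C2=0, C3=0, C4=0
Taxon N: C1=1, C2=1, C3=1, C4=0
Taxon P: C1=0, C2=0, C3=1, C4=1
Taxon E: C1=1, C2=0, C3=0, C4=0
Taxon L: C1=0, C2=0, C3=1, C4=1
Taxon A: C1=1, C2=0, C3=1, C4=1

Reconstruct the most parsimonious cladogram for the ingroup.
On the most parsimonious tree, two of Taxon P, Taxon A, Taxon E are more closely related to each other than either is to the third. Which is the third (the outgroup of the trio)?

Character polarity is set by the outgroup: the derived state is whichever differs from the outgroup's state, so for C1 the derived state is '0', and for the remaining characters it is '1'.
Only Taxon L and Taxon P show the derived state '0' for C1, supporting them as a clade.
C2 (derived state '1') is unique to Taxon N (autapomorphy; uninformative for grouping).
Only Taxon A, Taxon L, Taxon N, and Taxon P show the derived state '1' for C3, supporting them as a clade.
Only Taxon A, Taxon L, and Taxon P show the derived state '1' for C4, supporting them as a clade.
Most parsimonious ingroup topology: ((Taxon N,((Taxon P,Taxon L),Taxon A)),Taxon E).
Taxon A and Taxon P share a more recent common ancestor with each other than either does with Taxon E, so Taxon E is the least closely related of the three.

Taxon E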